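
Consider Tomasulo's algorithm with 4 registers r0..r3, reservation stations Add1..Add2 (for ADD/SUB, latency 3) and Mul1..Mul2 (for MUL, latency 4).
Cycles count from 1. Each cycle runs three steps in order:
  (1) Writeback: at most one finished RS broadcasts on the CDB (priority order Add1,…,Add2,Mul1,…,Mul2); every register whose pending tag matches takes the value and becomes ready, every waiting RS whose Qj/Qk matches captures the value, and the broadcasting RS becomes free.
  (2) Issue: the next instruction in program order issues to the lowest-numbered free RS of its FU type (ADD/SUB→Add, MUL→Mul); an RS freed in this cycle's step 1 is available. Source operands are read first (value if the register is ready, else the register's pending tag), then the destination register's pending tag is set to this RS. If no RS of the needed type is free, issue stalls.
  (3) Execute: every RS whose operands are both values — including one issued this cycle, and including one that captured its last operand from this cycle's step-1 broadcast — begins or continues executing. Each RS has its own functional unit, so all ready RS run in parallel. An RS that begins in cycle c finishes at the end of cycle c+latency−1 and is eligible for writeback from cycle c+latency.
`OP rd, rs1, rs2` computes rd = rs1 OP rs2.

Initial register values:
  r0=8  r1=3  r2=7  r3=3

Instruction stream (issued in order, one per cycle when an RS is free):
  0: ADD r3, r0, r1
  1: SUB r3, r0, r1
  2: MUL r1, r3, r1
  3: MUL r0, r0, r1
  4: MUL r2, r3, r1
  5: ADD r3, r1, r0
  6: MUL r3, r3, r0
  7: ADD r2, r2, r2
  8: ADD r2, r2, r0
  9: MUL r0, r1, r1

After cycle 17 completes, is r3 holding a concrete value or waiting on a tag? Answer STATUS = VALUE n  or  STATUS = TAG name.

c1: issue ADD r3<-Add1 | r0:8,r1:3,r2:7,r3:Add1
c2: issue SUB r3<-Add2 | r0:8,r1:3,r2:7,r3:Add2
c3: issue MUL r1<-Mul1 | r0:8,r1:Mul1,r2:7,r3:Add2
c4: CDB Add1=11; issue MUL r0<-Mul2 | r0:Mul2,r1:Mul1,r2:7,r3:Add2
c5: CDB Add2=5; stall | r0:Mul2,r1:Mul1,r2:7,r3:5
c6: stall | r0:Mul2,r1:Mul1,r2:7,r3:5
c7: stall | r0:Mul2,r1:Mul1,r2:7,r3:5
c8: stall | r0:Mul2,r1:Mul1,r2:7,r3:5
c9: CDB Mul1=15; issue MUL r2<-Mul1 | r0:Mul2,r1:15,r2:Mul1,r3:5
c10: issue ADD r3<-Add1 | r0:Mul2,r1:15,r2:Mul1,r3:Add1
c11: stall | r0:Mul2,r1:15,r2:Mul1,r3:Add1
c12: stall | r0:Mul2,r1:15,r2:Mul1,r3:Add1
c13: CDB Mul1=75; issue MUL r3<-Mul1 | r0:Mul2,r1:15,r2:75,r3:Mul1
c14: CDB Mul2=120; issue ADD r2<-Add2 | r0:120,r1:15,r2:Add2,r3:Mul1
c15: stall | r0:120,r1:15,r2:Add2,r3:Mul1
c16: stall | r0:120,r1:15,r2:Add2,r3:Mul1
c17: CDB Add1=135; issue ADD r2<-Add1 | r0:120,r1:15,r2:Add1,r3:Mul1

STATUS = TAG Mul1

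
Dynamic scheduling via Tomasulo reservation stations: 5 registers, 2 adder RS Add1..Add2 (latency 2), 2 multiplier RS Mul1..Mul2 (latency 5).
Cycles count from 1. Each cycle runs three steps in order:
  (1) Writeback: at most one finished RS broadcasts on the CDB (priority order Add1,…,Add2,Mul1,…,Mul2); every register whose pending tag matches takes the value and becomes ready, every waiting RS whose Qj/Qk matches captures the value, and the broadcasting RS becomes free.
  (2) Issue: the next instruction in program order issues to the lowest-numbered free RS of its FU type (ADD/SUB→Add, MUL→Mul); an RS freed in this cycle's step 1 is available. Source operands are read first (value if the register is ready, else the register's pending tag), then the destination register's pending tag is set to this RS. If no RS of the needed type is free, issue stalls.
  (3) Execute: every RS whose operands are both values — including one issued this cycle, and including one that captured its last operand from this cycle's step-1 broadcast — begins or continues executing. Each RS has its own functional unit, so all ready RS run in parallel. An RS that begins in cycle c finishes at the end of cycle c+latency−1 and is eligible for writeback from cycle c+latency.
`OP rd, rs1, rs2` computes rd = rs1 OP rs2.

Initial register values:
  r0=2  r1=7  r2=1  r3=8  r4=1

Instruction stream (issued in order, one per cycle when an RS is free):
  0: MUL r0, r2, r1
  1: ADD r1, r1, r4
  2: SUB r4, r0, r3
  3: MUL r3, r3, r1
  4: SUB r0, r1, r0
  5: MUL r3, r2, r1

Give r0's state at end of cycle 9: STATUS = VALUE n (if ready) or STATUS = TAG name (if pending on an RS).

STATUS = VALUE 1

cycle 1: issue MUL r0<-Mul1 // r0:Mul1,r1:7,r2:1,r3:8,r4:1
cycle 2: issue ADD r1<-Add1 // r0:Mul1,r1:Add1,r2:1,r3:8,r4:1
cycle 3: issue SUB r4<-Add2 // r0:Mul1,r1:Add1,r2:1,r3:8,r4:Add2
cycle 4: CDB Add1=8; issue MUL r3<-Mul2 // r0:Mul1,r1:8,r2:1,r3:Mul2,r4:Add2
cycle 5: issue SUB r0<-Add1 // r0:Add1,r1:8,r2:1,r3:Mul2,r4:Add2
cycle 6: CDB Mul1=7; issue MUL r3<-Mul1 // r0:Add1,r1:8,r2:1,r3:Mul1,r4:Add2
cycle 7: - // r0:Add1,r1:8,r2:1,r3:Mul1,r4:Add2
cycle 8: CDB Add1=1 // r0:1,r1:8,r2:1,r3:Mul1,r4:Add2
cycle 9: CDB Add2=-1 // r0:1,r1:8,r2:1,r3:Mul1,r4:-1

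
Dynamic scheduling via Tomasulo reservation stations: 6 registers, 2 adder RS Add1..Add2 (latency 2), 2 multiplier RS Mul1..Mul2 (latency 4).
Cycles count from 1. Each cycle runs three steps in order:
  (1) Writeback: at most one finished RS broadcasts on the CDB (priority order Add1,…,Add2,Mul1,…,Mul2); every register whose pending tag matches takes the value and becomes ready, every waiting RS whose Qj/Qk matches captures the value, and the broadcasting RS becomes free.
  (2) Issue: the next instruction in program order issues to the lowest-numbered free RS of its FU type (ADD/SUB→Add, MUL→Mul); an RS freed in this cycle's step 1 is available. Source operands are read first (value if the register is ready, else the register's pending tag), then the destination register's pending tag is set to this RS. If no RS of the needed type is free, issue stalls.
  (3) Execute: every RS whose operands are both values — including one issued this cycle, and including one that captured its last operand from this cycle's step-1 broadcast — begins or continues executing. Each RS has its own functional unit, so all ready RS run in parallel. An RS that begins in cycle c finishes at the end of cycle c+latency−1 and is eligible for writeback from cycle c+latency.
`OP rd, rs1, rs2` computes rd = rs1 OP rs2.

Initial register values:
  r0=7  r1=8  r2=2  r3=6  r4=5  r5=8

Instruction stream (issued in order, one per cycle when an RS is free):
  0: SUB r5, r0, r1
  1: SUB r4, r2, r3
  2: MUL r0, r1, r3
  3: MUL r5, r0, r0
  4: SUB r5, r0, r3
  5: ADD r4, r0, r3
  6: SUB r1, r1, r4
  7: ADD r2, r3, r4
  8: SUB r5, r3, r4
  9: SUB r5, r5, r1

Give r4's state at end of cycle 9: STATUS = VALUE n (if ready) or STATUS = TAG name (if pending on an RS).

  c1: issue SUB r5<-Add1  regs: r0:7,r1:8,r2:2,r3:6,r4:5,r5:Add1
  c2: issue SUB r4<-Add2  regs: r0:7,r1:8,r2:2,r3:6,r4:Add2,r5:Add1
  c3: CDB Add1=-1; issue MUL r0<-Mul1  regs: r0:Mul1,r1:8,r2:2,r3:6,r4:Add2,r5:-1
  c4: CDB Add2=-4; issue MUL r5<-Mul2  regs: r0:Mul1,r1:8,r2:2,r3:6,r4:-4,r5:Mul2
  c5: issue SUB r5<-Add1  regs: r0:Mul1,r1:8,r2:2,r3:6,r4:-4,r5:Add1
  c6: issue ADD r4<-Add2  regs: r0:Mul1,r1:8,r2:2,r3:6,r4:Add2,r5:Add1
  c7: CDB Mul1=48; stall  regs: r0:48,r1:8,r2:2,r3:6,r4:Add2,r5:Add1
  c8: stall  regs: r0:48,r1:8,r2:2,r3:6,r4:Add2,r5:Add1
  c9: CDB Add1=42; issue SUB r1<-Add1  regs: r0:48,r1:Add1,r2:2,r3:6,r4:Add2,r5:42

STATUS = TAG Add2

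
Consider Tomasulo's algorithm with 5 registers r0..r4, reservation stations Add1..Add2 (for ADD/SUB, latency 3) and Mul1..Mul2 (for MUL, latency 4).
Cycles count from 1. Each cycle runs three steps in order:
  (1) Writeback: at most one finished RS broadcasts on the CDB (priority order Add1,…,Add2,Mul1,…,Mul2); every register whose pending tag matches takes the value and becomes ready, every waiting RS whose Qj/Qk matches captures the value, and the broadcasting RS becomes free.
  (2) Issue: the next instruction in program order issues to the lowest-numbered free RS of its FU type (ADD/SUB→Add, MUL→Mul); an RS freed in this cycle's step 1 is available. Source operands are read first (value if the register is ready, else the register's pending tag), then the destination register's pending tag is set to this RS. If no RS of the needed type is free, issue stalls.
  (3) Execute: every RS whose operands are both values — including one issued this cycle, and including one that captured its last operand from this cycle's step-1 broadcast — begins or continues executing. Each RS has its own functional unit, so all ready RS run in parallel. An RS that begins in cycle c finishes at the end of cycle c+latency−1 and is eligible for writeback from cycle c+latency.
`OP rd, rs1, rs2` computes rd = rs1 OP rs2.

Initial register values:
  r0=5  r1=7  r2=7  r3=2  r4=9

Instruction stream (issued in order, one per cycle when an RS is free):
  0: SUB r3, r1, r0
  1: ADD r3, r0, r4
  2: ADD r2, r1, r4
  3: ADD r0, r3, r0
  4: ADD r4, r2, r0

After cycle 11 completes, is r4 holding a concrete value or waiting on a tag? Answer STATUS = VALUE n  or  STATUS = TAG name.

STATUS = VALUE 35

  c1: issue SUB r3<-Add1  regs: r0:5,r1:7,r2:7,r3:Add1,r4:9
  c2: issue ADD r3<-Add2  regs: r0:5,r1:7,r2:7,r3:Add2,r4:9
  c3: stall  regs: r0:5,r1:7,r2:7,r3:Add2,r4:9
  c4: CDB Add1=2; issue ADD r2<-Add1  regs: r0:5,r1:7,r2:Add1,r3:Add2,r4:9
  c5: CDB Add2=14; issue ADD r0<-Add2  regs: r0:Add2,r1:7,r2:Add1,r3:14,r4:9
  c6: stall  regs: r0:Add2,r1:7,r2:Add1,r3:14,r4:9
  c7: CDB Add1=16; issue ADD r4<-Add1  regs: r0:Add2,r1:7,r2:16,r3:14,r4:Add1
  c8: CDB Add2=19  regs: r0:19,r1:7,r2:16,r3:14,r4:Add1
  c9: -  regs: r0:19,r1:7,r2:16,r3:14,r4:Add1
  c10: -  regs: r0:19,r1:7,r2:16,r3:14,r4:Add1
  c11: CDB Add1=35  regs: r0:19,r1:7,r2:16,r3:14,r4:35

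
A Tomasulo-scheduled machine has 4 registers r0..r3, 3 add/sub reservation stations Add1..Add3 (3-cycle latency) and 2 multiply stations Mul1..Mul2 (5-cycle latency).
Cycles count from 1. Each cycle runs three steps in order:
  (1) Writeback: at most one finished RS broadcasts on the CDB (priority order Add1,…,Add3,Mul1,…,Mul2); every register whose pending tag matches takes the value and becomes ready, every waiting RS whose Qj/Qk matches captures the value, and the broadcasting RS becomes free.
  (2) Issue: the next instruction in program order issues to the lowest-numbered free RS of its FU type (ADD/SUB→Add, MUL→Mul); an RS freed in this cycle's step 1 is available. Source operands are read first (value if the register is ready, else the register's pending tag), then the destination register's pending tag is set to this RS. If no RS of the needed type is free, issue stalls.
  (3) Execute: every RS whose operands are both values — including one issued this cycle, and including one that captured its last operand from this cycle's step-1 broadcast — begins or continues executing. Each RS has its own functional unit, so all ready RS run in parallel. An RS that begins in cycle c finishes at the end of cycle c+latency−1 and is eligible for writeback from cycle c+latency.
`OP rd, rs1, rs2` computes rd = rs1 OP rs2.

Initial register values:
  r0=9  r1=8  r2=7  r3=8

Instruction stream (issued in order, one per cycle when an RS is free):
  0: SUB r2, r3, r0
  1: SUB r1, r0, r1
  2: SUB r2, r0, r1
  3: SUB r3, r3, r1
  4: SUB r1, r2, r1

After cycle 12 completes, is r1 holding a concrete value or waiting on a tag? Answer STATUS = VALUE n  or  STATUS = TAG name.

cycle 1: issue SUB r2<-Add1 // r0:9,r1:8,r2:Add1,r3:8
cycle 2: issue SUB r1<-Add2 // r0:9,r1:Add2,r2:Add1,r3:8
cycle 3: issue SUB r2<-Add3 // r0:9,r1:Add2,r2:Add3,r3:8
cycle 4: CDB Add1=-1; issue SUB r3<-Add1 // r0:9,r1:Add2,r2:Add3,r3:Add1
cycle 5: CDB Add2=1; issue SUB r1<-Add2 // r0:9,r1:Add2,r2:Add3,r3:Add1
cycle 6: - // r0:9,r1:Add2,r2:Add3,r3:Add1
cycle 7: - // r0:9,r1:Add2,r2:Add3,r3:Add1
cycle 8: CDB Add1=7 // r0:9,r1:Add2,r2:Add3,r3:7
cycle 9: CDB Add3=8 // r0:9,r1:Add2,r2:8,r3:7
cycle 10: - // r0:9,r1:Add2,r2:8,r3:7
cycle 11: - // r0:9,r1:Add2,r2:8,r3:7
cycle 12: CDB Add2=7 // r0:9,r1:7,r2:8,r3:7

STATUS = VALUE 7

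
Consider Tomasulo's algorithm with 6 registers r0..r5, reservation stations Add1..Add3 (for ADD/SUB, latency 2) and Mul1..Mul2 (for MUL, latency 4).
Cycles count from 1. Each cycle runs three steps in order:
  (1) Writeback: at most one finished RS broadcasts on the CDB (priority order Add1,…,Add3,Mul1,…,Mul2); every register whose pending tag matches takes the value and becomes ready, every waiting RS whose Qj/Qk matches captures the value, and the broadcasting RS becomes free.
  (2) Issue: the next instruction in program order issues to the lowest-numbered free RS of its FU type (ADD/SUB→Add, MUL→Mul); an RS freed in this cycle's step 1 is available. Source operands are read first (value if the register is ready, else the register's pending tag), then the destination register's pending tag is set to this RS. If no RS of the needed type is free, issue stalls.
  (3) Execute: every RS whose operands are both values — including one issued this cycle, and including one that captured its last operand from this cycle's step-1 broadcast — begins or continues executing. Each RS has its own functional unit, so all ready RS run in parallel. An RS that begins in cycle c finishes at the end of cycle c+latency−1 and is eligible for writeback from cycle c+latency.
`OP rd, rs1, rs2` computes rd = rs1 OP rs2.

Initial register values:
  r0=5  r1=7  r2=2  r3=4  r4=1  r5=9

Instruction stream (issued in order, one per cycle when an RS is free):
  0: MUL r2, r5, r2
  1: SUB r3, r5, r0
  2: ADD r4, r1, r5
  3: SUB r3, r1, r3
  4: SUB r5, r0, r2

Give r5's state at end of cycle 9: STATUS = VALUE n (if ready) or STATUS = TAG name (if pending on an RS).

STATUS = VALUE -13

cycle 1: issue MUL r2<-Mul1 // r0:5,r1:7,r2:Mul1,r3:4,r4:1,r5:9
cycle 2: issue SUB r3<-Add1 // r0:5,r1:7,r2:Mul1,r3:Add1,r4:1,r5:9
cycle 3: issue ADD r4<-Add2 // r0:5,r1:7,r2:Mul1,r3:Add1,r4:Add2,r5:9
cycle 4: CDB Add1=4; issue SUB r3<-Add1 // r0:5,r1:7,r2:Mul1,r3:Add1,r4:Add2,r5:9
cycle 5: CDB Add2=16; issue SUB r5<-Add2 // r0:5,r1:7,r2:Mul1,r3:Add1,r4:16,r5:Add2
cycle 6: CDB Add1=3 // r0:5,r1:7,r2:Mul1,r3:3,r4:16,r5:Add2
cycle 7: CDB Mul1=18 // r0:5,r1:7,r2:18,r3:3,r4:16,r5:Add2
cycle 8: - // r0:5,r1:7,r2:18,r3:3,r4:16,r5:Add2
cycle 9: CDB Add2=-13 // r0:5,r1:7,r2:18,r3:3,r4:16,r5:-13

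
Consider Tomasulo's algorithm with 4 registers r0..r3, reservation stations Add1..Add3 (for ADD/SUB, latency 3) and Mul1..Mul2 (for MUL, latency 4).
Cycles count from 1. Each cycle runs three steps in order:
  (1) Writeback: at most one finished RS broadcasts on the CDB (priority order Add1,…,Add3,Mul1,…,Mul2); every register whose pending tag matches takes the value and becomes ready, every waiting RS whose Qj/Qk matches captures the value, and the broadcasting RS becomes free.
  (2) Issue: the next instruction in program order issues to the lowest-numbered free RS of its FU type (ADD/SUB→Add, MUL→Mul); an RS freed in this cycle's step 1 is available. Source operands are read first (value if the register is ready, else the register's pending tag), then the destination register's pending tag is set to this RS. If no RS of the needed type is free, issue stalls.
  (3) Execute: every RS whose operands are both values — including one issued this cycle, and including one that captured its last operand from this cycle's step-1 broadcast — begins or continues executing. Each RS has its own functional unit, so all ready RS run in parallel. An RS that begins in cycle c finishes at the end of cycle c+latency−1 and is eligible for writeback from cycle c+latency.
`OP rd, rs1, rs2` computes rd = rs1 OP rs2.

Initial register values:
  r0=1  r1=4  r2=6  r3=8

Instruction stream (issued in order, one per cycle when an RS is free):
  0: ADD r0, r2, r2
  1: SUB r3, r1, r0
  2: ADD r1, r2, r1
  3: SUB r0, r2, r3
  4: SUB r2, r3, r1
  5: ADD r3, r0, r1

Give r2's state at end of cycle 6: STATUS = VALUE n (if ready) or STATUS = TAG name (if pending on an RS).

  c1: issue ADD r0<-Add1  regs: r0:Add1,r1:4,r2:6,r3:8
  c2: issue SUB r3<-Add2  regs: r0:Add1,r1:4,r2:6,r3:Add2
  c3: issue ADD r1<-Add3  regs: r0:Add1,r1:Add3,r2:6,r3:Add2
  c4: CDB Add1=12; issue SUB r0<-Add1  regs: r0:Add1,r1:Add3,r2:6,r3:Add2
  c5: stall  regs: r0:Add1,r1:Add3,r2:6,r3:Add2
  c6: CDB Add3=10; issue SUB r2<-Add3  regs: r0:Add1,r1:10,r2:Add3,r3:Add2

STATUS = TAG Add3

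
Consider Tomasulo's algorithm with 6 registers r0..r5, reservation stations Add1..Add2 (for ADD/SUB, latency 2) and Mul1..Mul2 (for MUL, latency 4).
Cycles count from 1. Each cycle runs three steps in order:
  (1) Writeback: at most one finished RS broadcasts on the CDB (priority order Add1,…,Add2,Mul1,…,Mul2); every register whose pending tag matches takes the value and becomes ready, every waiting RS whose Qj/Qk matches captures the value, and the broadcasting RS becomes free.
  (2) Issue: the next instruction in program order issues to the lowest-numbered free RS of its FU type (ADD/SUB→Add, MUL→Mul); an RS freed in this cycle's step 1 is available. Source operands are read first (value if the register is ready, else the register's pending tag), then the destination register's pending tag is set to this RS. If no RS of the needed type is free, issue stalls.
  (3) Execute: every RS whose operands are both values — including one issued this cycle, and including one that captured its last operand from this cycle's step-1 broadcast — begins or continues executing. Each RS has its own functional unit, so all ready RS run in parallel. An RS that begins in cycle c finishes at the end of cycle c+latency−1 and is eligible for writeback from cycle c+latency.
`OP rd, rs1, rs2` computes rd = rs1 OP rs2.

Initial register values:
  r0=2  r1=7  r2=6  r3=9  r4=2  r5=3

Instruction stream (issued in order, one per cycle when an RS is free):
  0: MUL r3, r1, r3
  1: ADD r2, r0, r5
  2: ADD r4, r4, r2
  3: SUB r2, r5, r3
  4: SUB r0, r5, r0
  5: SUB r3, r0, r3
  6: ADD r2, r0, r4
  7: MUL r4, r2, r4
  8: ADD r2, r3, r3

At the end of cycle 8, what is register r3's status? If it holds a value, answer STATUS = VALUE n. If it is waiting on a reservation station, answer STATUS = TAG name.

c1: issue MUL r3<-Mul1 | r0:2,r1:7,r2:6,r3:Mul1,r4:2,r5:3
c2: issue ADD r2<-Add1 | r0:2,r1:7,r2:Add1,r3:Mul1,r4:2,r5:3
c3: issue ADD r4<-Add2 | r0:2,r1:7,r2:Add1,r3:Mul1,r4:Add2,r5:3
c4: CDB Add1=5; issue SUB r2<-Add1 | r0:2,r1:7,r2:Add1,r3:Mul1,r4:Add2,r5:3
c5: CDB Mul1=63; stall | r0:2,r1:7,r2:Add1,r3:63,r4:Add2,r5:3
c6: CDB Add2=7; issue SUB r0<-Add2 | r0:Add2,r1:7,r2:Add1,r3:63,r4:7,r5:3
c7: CDB Add1=-60; issue SUB r3<-Add1 | r0:Add2,r1:7,r2:-60,r3:Add1,r4:7,r5:3
c8: CDB Add2=1; issue ADD r2<-Add2 | r0:1,r1:7,r2:Add2,r3:Add1,r4:7,r5:3

STATUS = TAG Add1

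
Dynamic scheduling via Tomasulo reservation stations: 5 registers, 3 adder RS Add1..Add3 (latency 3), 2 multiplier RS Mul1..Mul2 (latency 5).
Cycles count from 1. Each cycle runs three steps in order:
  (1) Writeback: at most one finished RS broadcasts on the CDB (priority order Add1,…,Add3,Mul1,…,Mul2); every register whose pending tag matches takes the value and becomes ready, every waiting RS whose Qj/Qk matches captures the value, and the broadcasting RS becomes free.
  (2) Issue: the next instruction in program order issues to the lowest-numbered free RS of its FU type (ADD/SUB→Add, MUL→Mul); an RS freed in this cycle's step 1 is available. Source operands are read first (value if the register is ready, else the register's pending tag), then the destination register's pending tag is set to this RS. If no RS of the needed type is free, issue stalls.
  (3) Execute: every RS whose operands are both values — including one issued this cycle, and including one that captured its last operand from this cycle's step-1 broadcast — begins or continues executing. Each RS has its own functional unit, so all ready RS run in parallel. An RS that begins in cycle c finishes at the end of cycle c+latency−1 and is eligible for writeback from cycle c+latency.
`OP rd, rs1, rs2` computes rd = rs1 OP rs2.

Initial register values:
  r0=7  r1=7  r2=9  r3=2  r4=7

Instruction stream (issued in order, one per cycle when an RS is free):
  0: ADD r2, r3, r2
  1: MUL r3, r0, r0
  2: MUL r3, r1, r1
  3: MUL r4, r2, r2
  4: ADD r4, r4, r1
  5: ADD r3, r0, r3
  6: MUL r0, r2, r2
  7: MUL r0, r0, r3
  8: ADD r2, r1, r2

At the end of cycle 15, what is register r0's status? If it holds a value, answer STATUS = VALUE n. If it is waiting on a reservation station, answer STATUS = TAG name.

cycle 1: issue ADD r2<-Add1 // r0:7,r1:7,r2:Add1,r3:2,r4:7
cycle 2: issue MUL r3<-Mul1 // r0:7,r1:7,r2:Add1,r3:Mul1,r4:7
cycle 3: issue MUL r3<-Mul2 // r0:7,r1:7,r2:Add1,r3:Mul2,r4:7
cycle 4: CDB Add1=11; stall // r0:7,r1:7,r2:11,r3:Mul2,r4:7
cycle 5: stall // r0:7,r1:7,r2:11,r3:Mul2,r4:7
cycle 6: stall // r0:7,r1:7,r2:11,r3:Mul2,r4:7
cycle 7: CDB Mul1=49; issue MUL r4<-Mul1 // r0:7,r1:7,r2:11,r3:Mul2,r4:Mul1
cycle 8: CDB Mul2=49; issue ADD r4<-Add1 // r0:7,r1:7,r2:11,r3:49,r4:Add1
cycle 9: issue ADD r3<-Add2 // r0:7,r1:7,r2:11,r3:Add2,r4:Add1
cycle 10: issue MUL r0<-Mul2 // r0:Mul2,r1:7,r2:11,r3:Add2,r4:Add1
cycle 11: stall // r0:Mul2,r1:7,r2:11,r3:Add2,r4:Add1
cycle 12: CDB Add2=56; stall // r0:Mul2,r1:7,r2:11,r3:56,r4:Add1
cycle 13: CDB Mul1=121; issue MUL r0<-Mul1 // r0:Mul1,r1:7,r2:11,r3:56,r4:Add1
cycle 14: issue ADD r2<-Add2 // r0:Mul1,r1:7,r2:Add2,r3:56,r4:Add1
cycle 15: CDB Mul2=121 // r0:Mul1,r1:7,r2:Add2,r3:56,r4:Add1

STATUS = TAG Mul1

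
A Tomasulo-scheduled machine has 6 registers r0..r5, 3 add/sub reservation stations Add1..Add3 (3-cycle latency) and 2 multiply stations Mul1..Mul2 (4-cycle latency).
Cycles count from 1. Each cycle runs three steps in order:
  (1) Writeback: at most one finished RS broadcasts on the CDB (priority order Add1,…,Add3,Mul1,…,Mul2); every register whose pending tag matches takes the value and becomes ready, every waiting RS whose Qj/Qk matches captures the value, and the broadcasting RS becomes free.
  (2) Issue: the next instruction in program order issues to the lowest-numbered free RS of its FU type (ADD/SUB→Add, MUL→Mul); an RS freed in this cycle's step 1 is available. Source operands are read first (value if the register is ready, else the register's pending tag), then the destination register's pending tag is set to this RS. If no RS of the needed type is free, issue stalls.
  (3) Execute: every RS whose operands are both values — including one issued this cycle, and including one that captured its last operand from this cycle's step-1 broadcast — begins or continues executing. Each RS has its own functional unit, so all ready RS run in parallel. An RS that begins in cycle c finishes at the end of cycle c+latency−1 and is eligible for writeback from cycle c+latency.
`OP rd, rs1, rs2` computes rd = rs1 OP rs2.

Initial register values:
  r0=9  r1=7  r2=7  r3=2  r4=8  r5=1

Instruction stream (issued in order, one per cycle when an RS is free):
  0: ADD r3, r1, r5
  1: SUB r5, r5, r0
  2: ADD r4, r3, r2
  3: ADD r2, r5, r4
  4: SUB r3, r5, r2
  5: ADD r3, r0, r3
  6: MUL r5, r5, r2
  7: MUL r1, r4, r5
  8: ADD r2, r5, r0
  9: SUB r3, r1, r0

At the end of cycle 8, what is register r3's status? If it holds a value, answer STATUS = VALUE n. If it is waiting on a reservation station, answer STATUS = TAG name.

STATUS = TAG Add3

cycle 1: issue ADD r3<-Add1 // r0:9,r1:7,r2:7,r3:Add1,r4:8,r5:1
cycle 2: issue SUB r5<-Add2 // r0:9,r1:7,r2:7,r3:Add1,r4:8,r5:Add2
cycle 3: issue ADD r4<-Add3 // r0:9,r1:7,r2:7,r3:Add1,r4:Add3,r5:Add2
cycle 4: CDB Add1=8; issue ADD r2<-Add1 // r0:9,r1:7,r2:Add1,r3:8,r4:Add3,r5:Add2
cycle 5: CDB Add2=-8; issue SUB r3<-Add2 // r0:9,r1:7,r2:Add1,r3:Add2,r4:Add3,r5:-8
cycle 6: stall // r0:9,r1:7,r2:Add1,r3:Add2,r4:Add3,r5:-8
cycle 7: CDB Add3=15; issue ADD r3<-Add3 // r0:9,r1:7,r2:Add1,r3:Add3,r4:15,r5:-8
cycle 8: issue MUL r5<-Mul1 // r0:9,r1:7,r2:Add1,r3:Add3,r4:15,r5:Mul1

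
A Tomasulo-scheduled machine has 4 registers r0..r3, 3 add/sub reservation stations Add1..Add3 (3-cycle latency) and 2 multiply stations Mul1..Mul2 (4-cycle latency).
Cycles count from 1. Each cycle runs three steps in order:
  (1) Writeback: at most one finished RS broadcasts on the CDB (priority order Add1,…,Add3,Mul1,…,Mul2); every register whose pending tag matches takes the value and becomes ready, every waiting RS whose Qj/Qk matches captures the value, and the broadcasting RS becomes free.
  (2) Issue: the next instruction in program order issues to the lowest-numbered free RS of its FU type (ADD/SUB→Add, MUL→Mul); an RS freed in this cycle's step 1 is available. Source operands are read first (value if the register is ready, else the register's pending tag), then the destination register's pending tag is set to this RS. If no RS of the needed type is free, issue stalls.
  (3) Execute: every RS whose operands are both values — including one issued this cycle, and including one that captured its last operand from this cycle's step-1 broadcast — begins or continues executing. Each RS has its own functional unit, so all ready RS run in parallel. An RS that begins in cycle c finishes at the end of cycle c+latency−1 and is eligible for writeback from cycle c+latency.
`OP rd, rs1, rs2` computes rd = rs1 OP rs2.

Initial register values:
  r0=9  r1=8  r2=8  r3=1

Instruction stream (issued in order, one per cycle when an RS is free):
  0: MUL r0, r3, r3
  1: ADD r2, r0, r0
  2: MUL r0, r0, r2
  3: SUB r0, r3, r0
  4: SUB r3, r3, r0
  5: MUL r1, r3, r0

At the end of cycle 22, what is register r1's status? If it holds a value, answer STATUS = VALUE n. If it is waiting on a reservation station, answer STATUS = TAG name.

  c1: issue MUL r0<-Mul1  regs: r0:Mul1,r1:8,r2:8,r3:1
  c2: issue ADD r2<-Add1  regs: r0:Mul1,r1:8,r2:Add1,r3:1
  c3: issue MUL r0<-Mul2  regs: r0:Mul2,r1:8,r2:Add1,r3:1
  c4: issue SUB r0<-Add2  regs: r0:Add2,r1:8,r2:Add1,r3:1
  c5: CDB Mul1=1; issue SUB r3<-Add3  regs: r0:Add2,r1:8,r2:Add1,r3:Add3
  c6: issue MUL r1<-Mul1  regs: r0:Add2,r1:Mul1,r2:Add1,r3:Add3
  c7: -  regs: r0:Add2,r1:Mul1,r2:Add1,r3:Add3
  c8: CDB Add1=2  regs: r0:Add2,r1:Mul1,r2:2,r3:Add3
  c9: -  regs: r0:Add2,r1:Mul1,r2:2,r3:Add3
  c10: -  regs: r0:Add2,r1:Mul1,r2:2,r3:Add3
  c11: -  regs: r0:Add2,r1:Mul1,r2:2,r3:Add3
  c12: CDB Mul2=2  regs: r0:Add2,r1:Mul1,r2:2,r3:Add3
  c13: -  regs: r0:Add2,r1:Mul1,r2:2,r3:Add3
  c14: -  regs: r0:Add2,r1:Mul1,r2:2,r3:Add3
  c15: CDB Add2=-1  regs: r0:-1,r1:Mul1,r2:2,r3:Add3
  c16: -  regs: r0:-1,r1:Mul1,r2:2,r3:Add3
  c17: -  regs: r0:-1,r1:Mul1,r2:2,r3:Add3
  c18: CDB Add3=2  regs: r0:-1,r1:Mul1,r2:2,r3:2
  c19: -  regs: r0:-1,r1:Mul1,r2:2,r3:2
  c20: -  regs: r0:-1,r1:Mul1,r2:2,r3:2
  c21: -  regs: r0:-1,r1:Mul1,r2:2,r3:2
  c22: CDB Mul1=-2  regs: r0:-1,r1:-2,r2:2,r3:2

STATUS = VALUE -2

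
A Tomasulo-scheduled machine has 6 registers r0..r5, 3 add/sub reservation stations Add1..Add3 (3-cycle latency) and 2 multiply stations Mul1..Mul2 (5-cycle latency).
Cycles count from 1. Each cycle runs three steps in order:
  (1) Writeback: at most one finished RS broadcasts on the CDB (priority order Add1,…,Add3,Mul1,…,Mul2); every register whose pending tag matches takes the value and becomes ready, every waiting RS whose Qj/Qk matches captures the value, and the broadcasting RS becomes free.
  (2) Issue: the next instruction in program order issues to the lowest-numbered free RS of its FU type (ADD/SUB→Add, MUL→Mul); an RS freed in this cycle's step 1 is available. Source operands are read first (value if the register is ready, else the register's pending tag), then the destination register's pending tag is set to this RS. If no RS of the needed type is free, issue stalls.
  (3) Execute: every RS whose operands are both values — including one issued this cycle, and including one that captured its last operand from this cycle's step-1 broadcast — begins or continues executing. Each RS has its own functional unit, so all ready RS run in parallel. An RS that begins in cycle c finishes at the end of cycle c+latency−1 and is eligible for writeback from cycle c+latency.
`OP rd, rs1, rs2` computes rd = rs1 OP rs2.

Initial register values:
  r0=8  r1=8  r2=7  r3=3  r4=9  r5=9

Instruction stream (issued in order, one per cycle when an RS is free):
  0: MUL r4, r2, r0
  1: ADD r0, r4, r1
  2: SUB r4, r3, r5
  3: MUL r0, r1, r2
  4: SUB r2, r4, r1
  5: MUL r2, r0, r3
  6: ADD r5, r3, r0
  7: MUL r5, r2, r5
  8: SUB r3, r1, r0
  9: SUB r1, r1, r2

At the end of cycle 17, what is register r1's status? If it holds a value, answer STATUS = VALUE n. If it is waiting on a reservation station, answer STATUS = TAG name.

STATUS = TAG Add3

cycle 1: issue MUL r4<-Mul1 // r0:8,r1:8,r2:7,r3:3,r4:Mul1,r5:9
cycle 2: issue ADD r0<-Add1 // r0:Add1,r1:8,r2:7,r3:3,r4:Mul1,r5:9
cycle 3: issue SUB r4<-Add2 // r0:Add1,r1:8,r2:7,r3:3,r4:Add2,r5:9
cycle 4: issue MUL r0<-Mul2 // r0:Mul2,r1:8,r2:7,r3:3,r4:Add2,r5:9
cycle 5: issue SUB r2<-Add3 // r0:Mul2,r1:8,r2:Add3,r3:3,r4:Add2,r5:9
cycle 6: CDB Add2=-6; stall // r0:Mul2,r1:8,r2:Add3,r3:3,r4:-6,r5:9
cycle 7: CDB Mul1=56; issue MUL r2<-Mul1 // r0:Mul2,r1:8,r2:Mul1,r3:3,r4:-6,r5:9
cycle 8: issue ADD r5<-Add2 // r0:Mul2,r1:8,r2:Mul1,r3:3,r4:-6,r5:Add2
cycle 9: CDB Add3=-14; stall // r0:Mul2,r1:8,r2:Mul1,r3:3,r4:-6,r5:Add2
cycle 10: CDB Add1=64; stall // r0:Mul2,r1:8,r2:Mul1,r3:3,r4:-6,r5:Add2
cycle 11: CDB Mul2=56; issue MUL r5<-Mul2 // r0:56,r1:8,r2:Mul1,r3:3,r4:-6,r5:Mul2
cycle 12: issue SUB r3<-Add1 // r0:56,r1:8,r2:Mul1,r3:Add1,r4:-6,r5:Mul2
cycle 13: issue SUB r1<-Add3 // r0:56,r1:Add3,r2:Mul1,r3:Add1,r4:-6,r5:Mul2
cycle 14: CDB Add2=59 // r0:56,r1:Add3,r2:Mul1,r3:Add1,r4:-6,r5:Mul2
cycle 15: CDB Add1=-48 // r0:56,r1:Add3,r2:Mul1,r3:-48,r4:-6,r5:Mul2
cycle 16: CDB Mul1=168 // r0:56,r1:Add3,r2:168,r3:-48,r4:-6,r5:Mul2
cycle 17: - // r0:56,r1:Add3,r2:168,r3:-48,r4:-6,r5:Mul2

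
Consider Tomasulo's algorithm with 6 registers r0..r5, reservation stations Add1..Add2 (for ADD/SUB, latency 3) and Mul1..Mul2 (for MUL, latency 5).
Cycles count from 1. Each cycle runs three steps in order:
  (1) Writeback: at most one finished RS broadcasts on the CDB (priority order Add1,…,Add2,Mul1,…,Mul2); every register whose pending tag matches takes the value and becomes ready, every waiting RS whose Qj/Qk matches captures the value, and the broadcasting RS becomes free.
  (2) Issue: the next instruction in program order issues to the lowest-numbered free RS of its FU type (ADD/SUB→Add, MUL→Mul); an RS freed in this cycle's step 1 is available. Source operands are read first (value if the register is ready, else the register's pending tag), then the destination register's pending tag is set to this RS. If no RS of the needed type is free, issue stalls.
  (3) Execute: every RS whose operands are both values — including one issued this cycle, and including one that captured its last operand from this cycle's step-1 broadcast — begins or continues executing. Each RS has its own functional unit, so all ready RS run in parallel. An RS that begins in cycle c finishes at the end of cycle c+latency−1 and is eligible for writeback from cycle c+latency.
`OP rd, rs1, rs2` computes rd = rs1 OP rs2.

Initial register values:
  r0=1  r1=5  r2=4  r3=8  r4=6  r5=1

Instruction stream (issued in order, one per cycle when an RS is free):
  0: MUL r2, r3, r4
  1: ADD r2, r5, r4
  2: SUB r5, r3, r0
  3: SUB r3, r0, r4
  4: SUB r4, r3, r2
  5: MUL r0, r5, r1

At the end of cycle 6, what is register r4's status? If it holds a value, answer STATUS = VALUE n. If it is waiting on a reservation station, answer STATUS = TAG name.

STATUS = TAG Add2

c1: issue MUL r2<-Mul1 | r0:1,r1:5,r2:Mul1,r3:8,r4:6,r5:1
c2: issue ADD r2<-Add1 | r0:1,r1:5,r2:Add1,r3:8,r4:6,r5:1
c3: issue SUB r5<-Add2 | r0:1,r1:5,r2:Add1,r3:8,r4:6,r5:Add2
c4: stall | r0:1,r1:5,r2:Add1,r3:8,r4:6,r5:Add2
c5: CDB Add1=7; issue SUB r3<-Add1 | r0:1,r1:5,r2:7,r3:Add1,r4:6,r5:Add2
c6: CDB Add2=7; issue SUB r4<-Add2 | r0:1,r1:5,r2:7,r3:Add1,r4:Add2,r5:7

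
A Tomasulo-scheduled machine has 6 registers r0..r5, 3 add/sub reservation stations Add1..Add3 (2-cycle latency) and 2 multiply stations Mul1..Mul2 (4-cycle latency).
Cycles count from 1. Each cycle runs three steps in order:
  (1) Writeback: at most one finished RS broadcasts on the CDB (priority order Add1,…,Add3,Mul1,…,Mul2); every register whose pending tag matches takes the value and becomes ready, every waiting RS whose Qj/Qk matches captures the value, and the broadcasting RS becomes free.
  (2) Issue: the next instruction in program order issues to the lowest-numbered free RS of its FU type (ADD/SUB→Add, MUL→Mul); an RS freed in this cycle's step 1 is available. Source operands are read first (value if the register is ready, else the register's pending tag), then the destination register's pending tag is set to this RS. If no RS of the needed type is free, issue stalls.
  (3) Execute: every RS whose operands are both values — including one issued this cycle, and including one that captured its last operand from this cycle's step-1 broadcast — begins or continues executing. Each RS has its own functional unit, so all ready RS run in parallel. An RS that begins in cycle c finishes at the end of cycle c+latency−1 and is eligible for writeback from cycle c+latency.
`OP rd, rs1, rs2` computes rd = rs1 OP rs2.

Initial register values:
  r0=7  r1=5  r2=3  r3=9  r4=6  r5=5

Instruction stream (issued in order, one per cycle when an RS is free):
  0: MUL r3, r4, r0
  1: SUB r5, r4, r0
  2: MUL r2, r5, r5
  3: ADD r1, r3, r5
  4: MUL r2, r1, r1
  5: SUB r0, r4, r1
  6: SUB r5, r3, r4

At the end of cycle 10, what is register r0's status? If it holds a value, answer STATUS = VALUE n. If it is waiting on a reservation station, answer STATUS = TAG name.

STATUS = VALUE -35

  c1: issue MUL r3<-Mul1  regs: r0:7,r1:5,r2:3,r3:Mul1,r4:6,r5:5
  c2: issue SUB r5<-Add1  regs: r0:7,r1:5,r2:3,r3:Mul1,r4:6,r5:Add1
  c3: issue MUL r2<-Mul2  regs: r0:7,r1:5,r2:Mul2,r3:Mul1,r4:6,r5:Add1
  c4: CDB Add1=-1; issue ADD r1<-Add1  regs: r0:7,r1:Add1,r2:Mul2,r3:Mul1,r4:6,r5:-1
  c5: CDB Mul1=42; issue MUL r2<-Mul1  regs: r0:7,r1:Add1,r2:Mul1,r3:42,r4:6,r5:-1
  c6: issue SUB r0<-Add2  regs: r0:Add2,r1:Add1,r2:Mul1,r3:42,r4:6,r5:-1
  c7: CDB Add1=41; issue SUB r5<-Add1  regs: r0:Add2,r1:41,r2:Mul1,r3:42,r4:6,r5:Add1
  c8: CDB Mul2=1  regs: r0:Add2,r1:41,r2:Mul1,r3:42,r4:6,r5:Add1
  c9: CDB Add1=36  regs: r0:Add2,r1:41,r2:Mul1,r3:42,r4:6,r5:36
  c10: CDB Add2=-35  regs: r0:-35,r1:41,r2:Mul1,r3:42,r4:6,r5:36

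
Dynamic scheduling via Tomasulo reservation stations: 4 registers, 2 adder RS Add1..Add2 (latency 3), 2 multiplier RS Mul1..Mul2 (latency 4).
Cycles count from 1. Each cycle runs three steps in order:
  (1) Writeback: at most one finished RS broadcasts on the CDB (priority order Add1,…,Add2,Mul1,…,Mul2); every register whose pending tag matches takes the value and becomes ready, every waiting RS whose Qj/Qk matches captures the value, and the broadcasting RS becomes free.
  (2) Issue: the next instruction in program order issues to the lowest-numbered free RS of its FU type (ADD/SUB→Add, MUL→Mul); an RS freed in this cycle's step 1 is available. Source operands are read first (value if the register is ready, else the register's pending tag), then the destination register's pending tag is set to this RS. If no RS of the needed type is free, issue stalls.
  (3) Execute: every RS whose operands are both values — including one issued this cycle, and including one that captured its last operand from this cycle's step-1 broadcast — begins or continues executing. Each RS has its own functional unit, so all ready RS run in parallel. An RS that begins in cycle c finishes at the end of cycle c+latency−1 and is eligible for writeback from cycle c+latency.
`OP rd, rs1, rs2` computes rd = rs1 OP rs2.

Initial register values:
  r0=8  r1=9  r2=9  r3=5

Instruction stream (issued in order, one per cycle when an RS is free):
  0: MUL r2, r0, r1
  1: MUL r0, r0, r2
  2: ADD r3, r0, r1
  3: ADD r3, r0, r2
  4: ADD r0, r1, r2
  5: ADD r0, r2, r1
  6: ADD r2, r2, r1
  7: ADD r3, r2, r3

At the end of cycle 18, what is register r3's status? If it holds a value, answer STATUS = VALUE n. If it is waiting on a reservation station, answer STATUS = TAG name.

c1: issue MUL r2<-Mul1 | r0:8,r1:9,r2:Mul1,r3:5
c2: issue MUL r0<-Mul2 | r0:Mul2,r1:9,r2:Mul1,r3:5
c3: issue ADD r3<-Add1 | r0:Mul2,r1:9,r2:Mul1,r3:Add1
c4: issue ADD r3<-Add2 | r0:Mul2,r1:9,r2:Mul1,r3:Add2
c5: CDB Mul1=72; stall | r0:Mul2,r1:9,r2:72,r3:Add2
c6: stall | r0:Mul2,r1:9,r2:72,r3:Add2
c7: stall | r0:Mul2,r1:9,r2:72,r3:Add2
c8: stall | r0:Mul2,r1:9,r2:72,r3:Add2
c9: CDB Mul2=576; stall | r0:576,r1:9,r2:72,r3:Add2
c10: stall | r0:576,r1:9,r2:72,r3:Add2
c11: stall | r0:576,r1:9,r2:72,r3:Add2
c12: CDB Add1=585; issue ADD r0<-Add1 | r0:Add1,r1:9,r2:72,r3:Add2
c13: CDB Add2=648; issue ADD r0<-Add2 | r0:Add2,r1:9,r2:72,r3:648
c14: stall | r0:Add2,r1:9,r2:72,r3:648
c15: CDB Add1=81; issue ADD r2<-Add1 | r0:Add2,r1:9,r2:Add1,r3:648
c16: CDB Add2=81; issue ADD r3<-Add2 | r0:81,r1:9,r2:Add1,r3:Add2
c17: - | r0:81,r1:9,r2:Add1,r3:Add2
c18: CDB Add1=81 | r0:81,r1:9,r2:81,r3:Add2

STATUS = TAG Add2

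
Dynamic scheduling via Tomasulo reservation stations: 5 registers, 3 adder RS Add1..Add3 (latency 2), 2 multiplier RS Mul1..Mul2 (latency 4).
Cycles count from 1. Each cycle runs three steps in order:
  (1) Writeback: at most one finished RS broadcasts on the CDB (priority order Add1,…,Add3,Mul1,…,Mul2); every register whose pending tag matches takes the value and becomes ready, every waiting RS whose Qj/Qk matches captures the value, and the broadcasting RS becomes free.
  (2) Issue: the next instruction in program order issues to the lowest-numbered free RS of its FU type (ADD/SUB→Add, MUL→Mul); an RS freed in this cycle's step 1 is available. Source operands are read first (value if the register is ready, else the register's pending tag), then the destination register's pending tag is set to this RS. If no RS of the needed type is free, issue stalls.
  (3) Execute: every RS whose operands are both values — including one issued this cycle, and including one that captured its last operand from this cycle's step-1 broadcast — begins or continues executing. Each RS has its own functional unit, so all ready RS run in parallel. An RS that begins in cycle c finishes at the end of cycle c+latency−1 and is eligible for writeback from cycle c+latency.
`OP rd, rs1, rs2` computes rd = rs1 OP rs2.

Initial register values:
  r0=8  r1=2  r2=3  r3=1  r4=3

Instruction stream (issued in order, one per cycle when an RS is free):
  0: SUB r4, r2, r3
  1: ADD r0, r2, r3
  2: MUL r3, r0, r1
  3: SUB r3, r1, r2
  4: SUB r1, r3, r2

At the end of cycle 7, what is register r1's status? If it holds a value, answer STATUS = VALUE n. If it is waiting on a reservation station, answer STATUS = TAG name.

cycle 1: issue SUB r4<-Add1 // r0:8,r1:2,r2:3,r3:1,r4:Add1
cycle 2: issue ADD r0<-Add2 // r0:Add2,r1:2,r2:3,r3:1,r4:Add1
cycle 3: CDB Add1=2; issue MUL r3<-Mul1 // r0:Add2,r1:2,r2:3,r3:Mul1,r4:2
cycle 4: CDB Add2=4; issue SUB r3<-Add1 // r0:4,r1:2,r2:3,r3:Add1,r4:2
cycle 5: issue SUB r1<-Add2 // r0:4,r1:Add2,r2:3,r3:Add1,r4:2
cycle 6: CDB Add1=-1 // r0:4,r1:Add2,r2:3,r3:-1,r4:2
cycle 7: - // r0:4,r1:Add2,r2:3,r3:-1,r4:2

STATUS = TAG Add2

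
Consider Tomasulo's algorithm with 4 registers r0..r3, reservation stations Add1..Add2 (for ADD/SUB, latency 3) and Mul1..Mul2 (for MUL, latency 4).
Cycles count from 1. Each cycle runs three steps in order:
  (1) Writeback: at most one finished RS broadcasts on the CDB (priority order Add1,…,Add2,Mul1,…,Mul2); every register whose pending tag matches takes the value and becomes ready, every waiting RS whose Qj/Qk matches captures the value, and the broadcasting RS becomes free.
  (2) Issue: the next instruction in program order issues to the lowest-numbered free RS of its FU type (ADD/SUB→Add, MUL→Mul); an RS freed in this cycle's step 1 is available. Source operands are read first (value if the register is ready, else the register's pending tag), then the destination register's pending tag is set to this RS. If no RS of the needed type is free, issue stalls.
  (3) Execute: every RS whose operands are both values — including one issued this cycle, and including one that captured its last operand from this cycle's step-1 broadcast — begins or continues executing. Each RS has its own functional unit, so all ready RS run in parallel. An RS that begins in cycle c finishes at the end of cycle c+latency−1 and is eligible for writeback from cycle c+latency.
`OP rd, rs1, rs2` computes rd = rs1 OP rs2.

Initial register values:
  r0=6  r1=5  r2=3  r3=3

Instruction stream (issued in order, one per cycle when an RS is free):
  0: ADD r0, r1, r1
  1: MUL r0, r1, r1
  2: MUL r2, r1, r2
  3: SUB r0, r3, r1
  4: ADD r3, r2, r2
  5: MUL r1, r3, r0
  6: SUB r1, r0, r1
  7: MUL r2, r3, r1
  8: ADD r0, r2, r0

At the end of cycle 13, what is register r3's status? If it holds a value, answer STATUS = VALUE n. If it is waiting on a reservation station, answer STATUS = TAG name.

cycle 1: issue ADD r0<-Add1 // r0:Add1,r1:5,r2:3,r3:3
cycle 2: issue MUL r0<-Mul1 // r0:Mul1,r1:5,r2:3,r3:3
cycle 3: issue MUL r2<-Mul2 // r0:Mul1,r1:5,r2:Mul2,r3:3
cycle 4: CDB Add1=10; issue SUB r0<-Add1 // r0:Add1,r1:5,r2:Mul2,r3:3
cycle 5: issue ADD r3<-Add2 // r0:Add1,r1:5,r2:Mul2,r3:Add2
cycle 6: CDB Mul1=25; issue MUL r1<-Mul1 // r0:Add1,r1:Mul1,r2:Mul2,r3:Add2
cycle 7: CDB Add1=-2; issue SUB r1<-Add1 // r0:-2,r1:Add1,r2:Mul2,r3:Add2
cycle 8: CDB Mul2=15; issue MUL r2<-Mul2 // r0:-2,r1:Add1,r2:Mul2,r3:Add2
cycle 9: stall // r0:-2,r1:Add1,r2:Mul2,r3:Add2
cycle 10: stall // r0:-2,r1:Add1,r2:Mul2,r3:Add2
cycle 11: CDB Add2=30; issue ADD r0<-Add2 // r0:Add2,r1:Add1,r2:Mul2,r3:30
cycle 12: - // r0:Add2,r1:Add1,r2:Mul2,r3:30
cycle 13: - // r0:Add2,r1:Add1,r2:Mul2,r3:30

STATUS = VALUE 30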